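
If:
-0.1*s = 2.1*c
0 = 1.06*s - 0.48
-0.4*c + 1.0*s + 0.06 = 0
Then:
No Solution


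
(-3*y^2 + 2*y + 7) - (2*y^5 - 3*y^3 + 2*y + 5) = -2*y^5 + 3*y^3 - 3*y^2 + 2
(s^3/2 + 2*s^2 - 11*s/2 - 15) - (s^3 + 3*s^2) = -s^3/2 - s^2 - 11*s/2 - 15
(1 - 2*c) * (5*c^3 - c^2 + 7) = -10*c^4 + 7*c^3 - c^2 - 14*c + 7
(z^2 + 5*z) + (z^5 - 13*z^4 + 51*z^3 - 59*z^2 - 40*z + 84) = z^5 - 13*z^4 + 51*z^3 - 58*z^2 - 35*z + 84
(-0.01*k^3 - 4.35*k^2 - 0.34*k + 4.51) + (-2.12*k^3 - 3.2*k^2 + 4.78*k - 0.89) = -2.13*k^3 - 7.55*k^2 + 4.44*k + 3.62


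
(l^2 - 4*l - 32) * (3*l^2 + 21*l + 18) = 3*l^4 + 9*l^3 - 162*l^2 - 744*l - 576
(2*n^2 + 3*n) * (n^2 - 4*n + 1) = 2*n^4 - 5*n^3 - 10*n^2 + 3*n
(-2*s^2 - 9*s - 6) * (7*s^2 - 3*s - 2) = -14*s^4 - 57*s^3 - 11*s^2 + 36*s + 12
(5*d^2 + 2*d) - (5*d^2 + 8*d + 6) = -6*d - 6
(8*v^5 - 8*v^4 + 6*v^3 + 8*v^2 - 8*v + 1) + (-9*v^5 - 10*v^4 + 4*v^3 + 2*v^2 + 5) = -v^5 - 18*v^4 + 10*v^3 + 10*v^2 - 8*v + 6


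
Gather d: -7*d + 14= 14 - 7*d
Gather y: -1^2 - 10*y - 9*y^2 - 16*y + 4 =-9*y^2 - 26*y + 3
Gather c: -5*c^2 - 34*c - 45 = -5*c^2 - 34*c - 45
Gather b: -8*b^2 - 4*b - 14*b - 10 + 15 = -8*b^2 - 18*b + 5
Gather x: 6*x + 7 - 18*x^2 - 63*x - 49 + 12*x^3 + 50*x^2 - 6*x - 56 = 12*x^3 + 32*x^2 - 63*x - 98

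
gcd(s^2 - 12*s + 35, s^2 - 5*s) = s - 5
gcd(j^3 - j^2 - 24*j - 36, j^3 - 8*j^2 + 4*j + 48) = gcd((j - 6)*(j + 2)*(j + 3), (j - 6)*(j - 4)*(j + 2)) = j^2 - 4*j - 12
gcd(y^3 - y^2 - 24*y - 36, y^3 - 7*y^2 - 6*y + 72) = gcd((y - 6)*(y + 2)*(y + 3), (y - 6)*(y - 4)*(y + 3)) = y^2 - 3*y - 18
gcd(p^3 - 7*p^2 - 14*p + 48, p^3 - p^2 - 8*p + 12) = p^2 + p - 6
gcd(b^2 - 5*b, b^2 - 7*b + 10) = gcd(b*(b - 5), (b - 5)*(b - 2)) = b - 5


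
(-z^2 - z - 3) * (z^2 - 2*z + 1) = -z^4 + z^3 - 2*z^2 + 5*z - 3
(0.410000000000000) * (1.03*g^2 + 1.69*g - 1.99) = 0.4223*g^2 + 0.6929*g - 0.8159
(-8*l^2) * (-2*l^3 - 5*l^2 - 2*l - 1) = 16*l^5 + 40*l^4 + 16*l^3 + 8*l^2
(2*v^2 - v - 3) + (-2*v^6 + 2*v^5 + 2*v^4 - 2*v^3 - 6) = -2*v^6 + 2*v^5 + 2*v^4 - 2*v^3 + 2*v^2 - v - 9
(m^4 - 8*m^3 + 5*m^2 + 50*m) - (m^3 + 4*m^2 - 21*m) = m^4 - 9*m^3 + m^2 + 71*m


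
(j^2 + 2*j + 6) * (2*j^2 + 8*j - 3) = 2*j^4 + 12*j^3 + 25*j^2 + 42*j - 18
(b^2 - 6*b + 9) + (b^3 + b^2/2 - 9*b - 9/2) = b^3 + 3*b^2/2 - 15*b + 9/2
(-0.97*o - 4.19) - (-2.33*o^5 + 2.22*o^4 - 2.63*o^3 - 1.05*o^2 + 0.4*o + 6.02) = 2.33*o^5 - 2.22*o^4 + 2.63*o^3 + 1.05*o^2 - 1.37*o - 10.21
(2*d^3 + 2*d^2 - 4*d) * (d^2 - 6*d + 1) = 2*d^5 - 10*d^4 - 14*d^3 + 26*d^2 - 4*d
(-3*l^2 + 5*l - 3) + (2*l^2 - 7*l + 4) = -l^2 - 2*l + 1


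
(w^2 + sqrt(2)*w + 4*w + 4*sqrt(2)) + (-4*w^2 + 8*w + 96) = -3*w^2 + sqrt(2)*w + 12*w + 4*sqrt(2) + 96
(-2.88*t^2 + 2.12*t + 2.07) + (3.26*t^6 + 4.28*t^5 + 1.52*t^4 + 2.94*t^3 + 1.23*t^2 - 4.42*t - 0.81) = 3.26*t^6 + 4.28*t^5 + 1.52*t^4 + 2.94*t^3 - 1.65*t^2 - 2.3*t + 1.26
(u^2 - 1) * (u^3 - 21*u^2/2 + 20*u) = u^5 - 21*u^4/2 + 19*u^3 + 21*u^2/2 - 20*u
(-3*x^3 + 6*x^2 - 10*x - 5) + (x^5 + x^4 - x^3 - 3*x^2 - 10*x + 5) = x^5 + x^4 - 4*x^3 + 3*x^2 - 20*x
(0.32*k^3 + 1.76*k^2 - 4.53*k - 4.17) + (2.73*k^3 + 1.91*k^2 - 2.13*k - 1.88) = 3.05*k^3 + 3.67*k^2 - 6.66*k - 6.05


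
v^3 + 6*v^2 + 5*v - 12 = (v - 1)*(v + 3)*(v + 4)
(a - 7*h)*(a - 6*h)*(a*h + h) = a^3*h - 13*a^2*h^2 + a^2*h + 42*a*h^3 - 13*a*h^2 + 42*h^3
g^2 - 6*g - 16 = (g - 8)*(g + 2)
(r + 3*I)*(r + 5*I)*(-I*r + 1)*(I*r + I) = r^4 + r^3 + 9*I*r^3 - 23*r^2 + 9*I*r^2 - 23*r - 15*I*r - 15*I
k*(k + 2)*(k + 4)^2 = k^4 + 10*k^3 + 32*k^2 + 32*k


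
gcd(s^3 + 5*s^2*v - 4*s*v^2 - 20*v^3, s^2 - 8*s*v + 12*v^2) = s - 2*v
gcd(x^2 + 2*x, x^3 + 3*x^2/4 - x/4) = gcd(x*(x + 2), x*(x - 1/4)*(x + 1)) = x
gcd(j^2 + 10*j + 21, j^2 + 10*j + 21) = j^2 + 10*j + 21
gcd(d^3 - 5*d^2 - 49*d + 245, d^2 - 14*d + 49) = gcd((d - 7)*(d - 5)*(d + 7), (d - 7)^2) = d - 7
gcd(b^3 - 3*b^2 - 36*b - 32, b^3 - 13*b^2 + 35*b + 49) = b + 1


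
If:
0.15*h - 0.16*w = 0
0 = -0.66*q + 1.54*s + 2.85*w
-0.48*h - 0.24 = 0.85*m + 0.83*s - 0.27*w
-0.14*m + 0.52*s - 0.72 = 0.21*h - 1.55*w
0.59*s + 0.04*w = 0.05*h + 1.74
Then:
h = -0.97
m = -2.88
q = 2.90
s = 2.93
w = -0.91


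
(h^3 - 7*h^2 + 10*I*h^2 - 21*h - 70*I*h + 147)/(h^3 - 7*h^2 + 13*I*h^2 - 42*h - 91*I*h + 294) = (h + 3*I)/(h + 6*I)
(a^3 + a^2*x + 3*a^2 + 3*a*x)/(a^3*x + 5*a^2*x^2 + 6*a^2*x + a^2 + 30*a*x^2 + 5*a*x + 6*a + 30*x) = a*(a^2 + a*x + 3*a + 3*x)/(a^3*x + 5*a^2*x^2 + 6*a^2*x + a^2 + 30*a*x^2 + 5*a*x + 6*a + 30*x)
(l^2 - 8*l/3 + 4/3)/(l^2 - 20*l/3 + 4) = (l - 2)/(l - 6)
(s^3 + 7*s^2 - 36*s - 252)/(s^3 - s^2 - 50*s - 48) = (s^2 + s - 42)/(s^2 - 7*s - 8)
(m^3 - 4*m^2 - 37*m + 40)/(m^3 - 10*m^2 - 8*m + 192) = (m^2 + 4*m - 5)/(m^2 - 2*m - 24)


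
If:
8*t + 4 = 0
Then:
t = -1/2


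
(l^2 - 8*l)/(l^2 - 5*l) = (l - 8)/(l - 5)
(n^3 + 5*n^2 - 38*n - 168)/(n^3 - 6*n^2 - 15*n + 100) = (n^2 + n - 42)/(n^2 - 10*n + 25)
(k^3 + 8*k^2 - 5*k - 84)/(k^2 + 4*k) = k + 4 - 21/k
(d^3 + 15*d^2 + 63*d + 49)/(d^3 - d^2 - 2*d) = (d^2 + 14*d + 49)/(d*(d - 2))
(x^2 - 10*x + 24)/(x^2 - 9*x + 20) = (x - 6)/(x - 5)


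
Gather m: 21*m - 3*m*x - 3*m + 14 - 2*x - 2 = m*(18 - 3*x) - 2*x + 12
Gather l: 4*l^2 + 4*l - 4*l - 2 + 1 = 4*l^2 - 1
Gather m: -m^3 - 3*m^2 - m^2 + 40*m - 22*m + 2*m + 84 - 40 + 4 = -m^3 - 4*m^2 + 20*m + 48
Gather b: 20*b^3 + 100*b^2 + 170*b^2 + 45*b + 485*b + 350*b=20*b^3 + 270*b^2 + 880*b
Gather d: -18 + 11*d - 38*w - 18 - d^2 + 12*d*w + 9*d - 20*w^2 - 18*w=-d^2 + d*(12*w + 20) - 20*w^2 - 56*w - 36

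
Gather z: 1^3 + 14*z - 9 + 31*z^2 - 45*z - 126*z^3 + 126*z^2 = -126*z^3 + 157*z^2 - 31*z - 8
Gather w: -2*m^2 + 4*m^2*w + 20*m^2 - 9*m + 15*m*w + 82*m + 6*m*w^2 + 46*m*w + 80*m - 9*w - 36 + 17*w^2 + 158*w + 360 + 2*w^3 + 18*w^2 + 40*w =18*m^2 + 153*m + 2*w^3 + w^2*(6*m + 35) + w*(4*m^2 + 61*m + 189) + 324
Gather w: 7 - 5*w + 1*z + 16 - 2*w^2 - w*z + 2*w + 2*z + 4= -2*w^2 + w*(-z - 3) + 3*z + 27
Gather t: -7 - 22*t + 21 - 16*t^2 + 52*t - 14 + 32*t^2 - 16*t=16*t^2 + 14*t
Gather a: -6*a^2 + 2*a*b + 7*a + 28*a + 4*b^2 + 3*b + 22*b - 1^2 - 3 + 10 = -6*a^2 + a*(2*b + 35) + 4*b^2 + 25*b + 6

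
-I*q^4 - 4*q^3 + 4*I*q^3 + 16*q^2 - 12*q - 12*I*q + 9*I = (q - 3)*(q - 3*I)*(q - I)*(-I*q + I)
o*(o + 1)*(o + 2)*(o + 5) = o^4 + 8*o^3 + 17*o^2 + 10*o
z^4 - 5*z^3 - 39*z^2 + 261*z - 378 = (z - 6)*(z - 3)^2*(z + 7)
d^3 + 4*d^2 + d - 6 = (d - 1)*(d + 2)*(d + 3)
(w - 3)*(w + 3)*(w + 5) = w^3 + 5*w^2 - 9*w - 45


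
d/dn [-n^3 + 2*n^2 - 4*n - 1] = -3*n^2 + 4*n - 4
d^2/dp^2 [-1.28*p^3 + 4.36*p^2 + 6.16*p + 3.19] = 8.72 - 7.68*p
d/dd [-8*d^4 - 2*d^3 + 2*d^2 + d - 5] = -32*d^3 - 6*d^2 + 4*d + 1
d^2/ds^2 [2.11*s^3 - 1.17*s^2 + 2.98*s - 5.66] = 12.66*s - 2.34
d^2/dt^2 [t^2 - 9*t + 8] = 2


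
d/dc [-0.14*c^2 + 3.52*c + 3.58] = 3.52 - 0.28*c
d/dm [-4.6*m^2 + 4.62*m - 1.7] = 4.62 - 9.2*m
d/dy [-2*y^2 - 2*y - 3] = -4*y - 2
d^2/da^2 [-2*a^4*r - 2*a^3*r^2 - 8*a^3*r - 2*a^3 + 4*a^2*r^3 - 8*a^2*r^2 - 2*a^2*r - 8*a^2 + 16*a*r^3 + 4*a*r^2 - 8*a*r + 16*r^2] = -24*a^2*r - 12*a*r^2 - 48*a*r - 12*a + 8*r^3 - 16*r^2 - 4*r - 16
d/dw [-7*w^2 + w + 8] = 1 - 14*w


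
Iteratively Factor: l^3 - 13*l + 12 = (l - 3)*(l^2 + 3*l - 4) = (l - 3)*(l - 1)*(l + 4)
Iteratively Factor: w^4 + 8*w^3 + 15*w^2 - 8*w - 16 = (w + 4)*(w^3 + 4*w^2 - w - 4) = (w + 1)*(w + 4)*(w^2 + 3*w - 4) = (w - 1)*(w + 1)*(w + 4)*(w + 4)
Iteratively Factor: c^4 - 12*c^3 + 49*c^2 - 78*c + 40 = (c - 4)*(c^3 - 8*c^2 + 17*c - 10) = (c - 5)*(c - 4)*(c^2 - 3*c + 2) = (c - 5)*(c - 4)*(c - 1)*(c - 2)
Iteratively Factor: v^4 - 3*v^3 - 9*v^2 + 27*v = (v + 3)*(v^3 - 6*v^2 + 9*v) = v*(v + 3)*(v^2 - 6*v + 9) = v*(v - 3)*(v + 3)*(v - 3)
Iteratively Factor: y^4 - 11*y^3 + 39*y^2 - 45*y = (y - 3)*(y^3 - 8*y^2 + 15*y) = (y - 5)*(y - 3)*(y^2 - 3*y) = y*(y - 5)*(y - 3)*(y - 3)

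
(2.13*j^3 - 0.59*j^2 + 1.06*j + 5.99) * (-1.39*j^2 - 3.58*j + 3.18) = -2.9607*j^5 - 6.8053*j^4 + 7.4122*j^3 - 13.9971*j^2 - 18.0734*j + 19.0482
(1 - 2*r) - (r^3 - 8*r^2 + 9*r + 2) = -r^3 + 8*r^2 - 11*r - 1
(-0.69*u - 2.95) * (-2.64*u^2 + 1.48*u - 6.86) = 1.8216*u^3 + 6.7668*u^2 + 0.367399999999999*u + 20.237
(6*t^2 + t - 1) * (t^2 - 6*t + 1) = 6*t^4 - 35*t^3 - t^2 + 7*t - 1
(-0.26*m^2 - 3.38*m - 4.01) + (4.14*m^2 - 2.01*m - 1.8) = 3.88*m^2 - 5.39*m - 5.81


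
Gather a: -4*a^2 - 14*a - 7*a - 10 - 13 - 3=-4*a^2 - 21*a - 26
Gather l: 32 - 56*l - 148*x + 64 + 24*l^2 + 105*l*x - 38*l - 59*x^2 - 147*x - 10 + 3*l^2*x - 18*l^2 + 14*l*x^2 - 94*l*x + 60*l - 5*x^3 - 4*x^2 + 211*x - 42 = l^2*(3*x + 6) + l*(14*x^2 + 11*x - 34) - 5*x^3 - 63*x^2 - 84*x + 44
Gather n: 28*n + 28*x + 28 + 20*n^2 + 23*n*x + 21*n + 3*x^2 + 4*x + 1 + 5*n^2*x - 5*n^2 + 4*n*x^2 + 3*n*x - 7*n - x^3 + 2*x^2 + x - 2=n^2*(5*x + 15) + n*(4*x^2 + 26*x + 42) - x^3 + 5*x^2 + 33*x + 27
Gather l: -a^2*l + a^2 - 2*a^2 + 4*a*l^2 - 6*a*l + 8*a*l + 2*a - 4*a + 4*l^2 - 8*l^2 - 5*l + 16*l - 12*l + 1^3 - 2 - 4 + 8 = -a^2 - 2*a + l^2*(4*a - 4) + l*(-a^2 + 2*a - 1) + 3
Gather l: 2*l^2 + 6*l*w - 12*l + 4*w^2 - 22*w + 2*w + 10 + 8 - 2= 2*l^2 + l*(6*w - 12) + 4*w^2 - 20*w + 16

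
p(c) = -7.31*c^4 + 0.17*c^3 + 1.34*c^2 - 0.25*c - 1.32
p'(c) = -29.24*c^3 + 0.51*c^2 + 2.68*c - 0.25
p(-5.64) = -7384.41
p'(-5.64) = 5246.69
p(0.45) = -1.45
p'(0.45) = -1.61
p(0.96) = -6.38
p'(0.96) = -23.08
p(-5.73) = -7868.05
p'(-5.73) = 5502.13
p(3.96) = -1768.36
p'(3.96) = -1797.42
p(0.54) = -1.66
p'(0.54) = -3.26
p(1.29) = -19.29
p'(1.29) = -58.71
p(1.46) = -31.51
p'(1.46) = -86.25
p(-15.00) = -370338.57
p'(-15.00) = 98759.30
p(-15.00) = -370338.57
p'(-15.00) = 98759.30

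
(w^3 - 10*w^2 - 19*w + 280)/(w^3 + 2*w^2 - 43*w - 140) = (w - 8)/(w + 4)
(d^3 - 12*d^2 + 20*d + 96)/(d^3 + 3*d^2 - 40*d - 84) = (d - 8)/(d + 7)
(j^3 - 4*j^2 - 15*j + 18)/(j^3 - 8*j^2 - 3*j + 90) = (j - 1)/(j - 5)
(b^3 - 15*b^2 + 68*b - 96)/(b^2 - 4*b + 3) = (b^2 - 12*b + 32)/(b - 1)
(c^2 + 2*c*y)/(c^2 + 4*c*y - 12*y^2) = c*(c + 2*y)/(c^2 + 4*c*y - 12*y^2)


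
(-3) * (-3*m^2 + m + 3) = 9*m^2 - 3*m - 9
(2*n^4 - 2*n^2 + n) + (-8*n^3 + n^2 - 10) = 2*n^4 - 8*n^3 - n^2 + n - 10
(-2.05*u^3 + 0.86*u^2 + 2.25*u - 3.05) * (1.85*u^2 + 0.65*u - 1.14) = -3.7925*u^5 + 0.2585*u^4 + 7.0585*u^3 - 5.1604*u^2 - 4.5475*u + 3.477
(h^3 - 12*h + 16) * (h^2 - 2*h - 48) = h^5 - 2*h^4 - 60*h^3 + 40*h^2 + 544*h - 768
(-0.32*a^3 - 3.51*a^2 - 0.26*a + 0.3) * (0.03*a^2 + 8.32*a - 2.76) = -0.0096*a^5 - 2.7677*a^4 - 28.3278*a^3 + 7.5334*a^2 + 3.2136*a - 0.828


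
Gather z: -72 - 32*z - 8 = -32*z - 80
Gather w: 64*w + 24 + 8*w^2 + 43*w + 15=8*w^2 + 107*w + 39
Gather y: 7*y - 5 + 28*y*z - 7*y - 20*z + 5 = 28*y*z - 20*z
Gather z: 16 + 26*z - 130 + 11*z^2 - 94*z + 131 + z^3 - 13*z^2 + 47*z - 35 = z^3 - 2*z^2 - 21*z - 18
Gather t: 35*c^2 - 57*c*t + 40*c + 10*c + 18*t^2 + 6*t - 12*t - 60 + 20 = 35*c^2 + 50*c + 18*t^2 + t*(-57*c - 6) - 40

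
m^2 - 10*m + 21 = (m - 7)*(m - 3)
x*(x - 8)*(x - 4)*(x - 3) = x^4 - 15*x^3 + 68*x^2 - 96*x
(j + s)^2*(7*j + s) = 7*j^3 + 15*j^2*s + 9*j*s^2 + s^3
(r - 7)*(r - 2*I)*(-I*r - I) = -I*r^3 - 2*r^2 + 6*I*r^2 + 12*r + 7*I*r + 14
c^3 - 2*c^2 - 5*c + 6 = (c - 3)*(c - 1)*(c + 2)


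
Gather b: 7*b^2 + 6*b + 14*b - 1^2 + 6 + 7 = 7*b^2 + 20*b + 12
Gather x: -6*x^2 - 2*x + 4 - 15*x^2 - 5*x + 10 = -21*x^2 - 7*x + 14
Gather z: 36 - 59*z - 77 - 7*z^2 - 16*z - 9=-7*z^2 - 75*z - 50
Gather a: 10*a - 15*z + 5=10*a - 15*z + 5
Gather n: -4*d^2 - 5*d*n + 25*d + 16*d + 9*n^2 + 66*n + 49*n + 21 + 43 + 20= -4*d^2 + 41*d + 9*n^2 + n*(115 - 5*d) + 84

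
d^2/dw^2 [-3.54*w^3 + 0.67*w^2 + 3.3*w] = 1.34 - 21.24*w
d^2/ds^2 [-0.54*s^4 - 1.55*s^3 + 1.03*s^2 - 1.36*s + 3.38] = -6.48*s^2 - 9.3*s + 2.06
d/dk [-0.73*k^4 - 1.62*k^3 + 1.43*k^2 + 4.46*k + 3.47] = -2.92*k^3 - 4.86*k^2 + 2.86*k + 4.46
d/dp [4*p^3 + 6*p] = 12*p^2 + 6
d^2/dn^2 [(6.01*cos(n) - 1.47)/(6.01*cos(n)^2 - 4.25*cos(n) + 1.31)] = (-0.2093031248759*cos(n)^5 + 0.0567660721377231*cos(n)^4 + 0.583731007899648*cos(n)^3 - 0.358459876308703*cos(n)^2 - 0.0585718693280101*cos(n) + 0.0356399673030119)/(0.2093031248759*cos(n)^6 - 0.444029091874829*cos(n)^5 + 0.45086271567892*cos(n)^4 - 0.267584974676402*cos(n)^3 + 0.0982745686421604*cos(n)^2 - 0.0210962407237631*cos(n) + 0.00216753532142211)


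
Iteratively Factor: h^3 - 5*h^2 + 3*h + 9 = (h - 3)*(h^2 - 2*h - 3) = (h - 3)*(h + 1)*(h - 3)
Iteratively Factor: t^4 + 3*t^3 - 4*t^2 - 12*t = (t + 2)*(t^3 + t^2 - 6*t) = (t + 2)*(t + 3)*(t^2 - 2*t) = (t - 2)*(t + 2)*(t + 3)*(t)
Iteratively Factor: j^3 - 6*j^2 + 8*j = (j - 2)*(j^2 - 4*j) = (j - 4)*(j - 2)*(j)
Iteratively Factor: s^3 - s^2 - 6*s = (s)*(s^2 - s - 6) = s*(s - 3)*(s + 2)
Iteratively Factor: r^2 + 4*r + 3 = (r + 1)*(r + 3)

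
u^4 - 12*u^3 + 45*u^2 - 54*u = u*(u - 6)*(u - 3)^2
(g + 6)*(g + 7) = g^2 + 13*g + 42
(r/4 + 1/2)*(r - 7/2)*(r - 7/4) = r^3/4 - 13*r^2/16 - 35*r/32 + 49/16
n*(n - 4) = n^2 - 4*n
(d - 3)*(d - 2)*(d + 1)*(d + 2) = d^4 - 2*d^3 - 7*d^2 + 8*d + 12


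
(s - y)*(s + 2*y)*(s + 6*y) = s^3 + 7*s^2*y + 4*s*y^2 - 12*y^3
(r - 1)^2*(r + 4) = r^3 + 2*r^2 - 7*r + 4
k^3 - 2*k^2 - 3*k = k*(k - 3)*(k + 1)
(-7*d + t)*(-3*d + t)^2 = -63*d^3 + 51*d^2*t - 13*d*t^2 + t^3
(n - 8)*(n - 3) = n^2 - 11*n + 24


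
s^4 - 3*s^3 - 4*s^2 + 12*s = s*(s - 3)*(s - 2)*(s + 2)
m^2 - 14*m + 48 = (m - 8)*(m - 6)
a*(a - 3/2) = a^2 - 3*a/2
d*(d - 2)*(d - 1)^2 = d^4 - 4*d^3 + 5*d^2 - 2*d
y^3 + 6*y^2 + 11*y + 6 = (y + 1)*(y + 2)*(y + 3)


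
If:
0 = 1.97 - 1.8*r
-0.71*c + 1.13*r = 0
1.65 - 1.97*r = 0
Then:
No Solution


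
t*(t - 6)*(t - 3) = t^3 - 9*t^2 + 18*t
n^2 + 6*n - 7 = (n - 1)*(n + 7)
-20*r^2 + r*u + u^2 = (-4*r + u)*(5*r + u)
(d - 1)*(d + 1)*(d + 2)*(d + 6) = d^4 + 8*d^3 + 11*d^2 - 8*d - 12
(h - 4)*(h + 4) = h^2 - 16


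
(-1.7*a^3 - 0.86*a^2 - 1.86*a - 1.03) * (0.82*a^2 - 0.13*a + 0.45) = -1.394*a^5 - 0.4842*a^4 - 2.1784*a^3 - 0.9898*a^2 - 0.7031*a - 0.4635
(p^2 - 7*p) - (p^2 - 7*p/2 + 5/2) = -7*p/2 - 5/2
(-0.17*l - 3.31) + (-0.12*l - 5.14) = -0.29*l - 8.45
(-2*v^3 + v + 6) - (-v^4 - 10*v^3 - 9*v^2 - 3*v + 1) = v^4 + 8*v^3 + 9*v^2 + 4*v + 5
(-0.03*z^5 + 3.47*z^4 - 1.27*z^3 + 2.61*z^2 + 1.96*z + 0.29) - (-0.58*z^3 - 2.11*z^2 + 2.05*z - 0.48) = -0.03*z^5 + 3.47*z^4 - 0.69*z^3 + 4.72*z^2 - 0.0899999999999999*z + 0.77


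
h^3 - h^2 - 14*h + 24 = (h - 3)*(h - 2)*(h + 4)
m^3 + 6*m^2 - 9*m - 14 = (m - 2)*(m + 1)*(m + 7)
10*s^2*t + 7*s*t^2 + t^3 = t*(2*s + t)*(5*s + t)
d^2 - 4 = (d - 2)*(d + 2)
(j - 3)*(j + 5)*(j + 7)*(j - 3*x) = j^4 - 3*j^3*x + 9*j^3 - 27*j^2*x - j^2 + 3*j*x - 105*j + 315*x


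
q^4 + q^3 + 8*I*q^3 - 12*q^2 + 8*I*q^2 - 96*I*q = q*(q - 3)*(q + 4)*(q + 8*I)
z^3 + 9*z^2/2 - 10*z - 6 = (z - 2)*(z + 1/2)*(z + 6)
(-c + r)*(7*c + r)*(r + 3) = -7*c^2*r - 21*c^2 + 6*c*r^2 + 18*c*r + r^3 + 3*r^2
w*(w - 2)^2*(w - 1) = w^4 - 5*w^3 + 8*w^2 - 4*w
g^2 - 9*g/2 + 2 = (g - 4)*(g - 1/2)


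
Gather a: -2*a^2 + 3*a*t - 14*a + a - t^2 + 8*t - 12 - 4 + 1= -2*a^2 + a*(3*t - 13) - t^2 + 8*t - 15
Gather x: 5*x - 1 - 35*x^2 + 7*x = -35*x^2 + 12*x - 1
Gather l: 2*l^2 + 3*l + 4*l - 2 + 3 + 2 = 2*l^2 + 7*l + 3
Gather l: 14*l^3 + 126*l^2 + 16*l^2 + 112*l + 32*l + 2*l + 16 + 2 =14*l^3 + 142*l^2 + 146*l + 18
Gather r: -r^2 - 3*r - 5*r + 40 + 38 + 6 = -r^2 - 8*r + 84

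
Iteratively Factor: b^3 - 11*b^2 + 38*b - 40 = (b - 5)*(b^2 - 6*b + 8) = (b - 5)*(b - 2)*(b - 4)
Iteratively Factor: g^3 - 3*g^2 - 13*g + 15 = (g + 3)*(g^2 - 6*g + 5) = (g - 1)*(g + 3)*(g - 5)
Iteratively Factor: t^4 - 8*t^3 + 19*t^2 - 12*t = (t - 1)*(t^3 - 7*t^2 + 12*t) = t*(t - 1)*(t^2 - 7*t + 12) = t*(t - 3)*(t - 1)*(t - 4)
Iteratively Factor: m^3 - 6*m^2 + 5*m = (m)*(m^2 - 6*m + 5) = m*(m - 1)*(m - 5)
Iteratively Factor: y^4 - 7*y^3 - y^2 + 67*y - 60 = (y - 4)*(y^3 - 3*y^2 - 13*y + 15) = (y - 4)*(y - 1)*(y^2 - 2*y - 15) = (y - 5)*(y - 4)*(y - 1)*(y + 3)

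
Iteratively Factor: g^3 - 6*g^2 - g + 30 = (g - 5)*(g^2 - g - 6) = (g - 5)*(g + 2)*(g - 3)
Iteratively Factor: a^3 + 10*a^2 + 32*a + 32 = (a + 4)*(a^2 + 6*a + 8) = (a + 2)*(a + 4)*(a + 4)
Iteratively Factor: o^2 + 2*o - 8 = (o + 4)*(o - 2)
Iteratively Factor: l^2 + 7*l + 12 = (l + 3)*(l + 4)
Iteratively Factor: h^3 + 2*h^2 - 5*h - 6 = (h + 3)*(h^2 - h - 2) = (h + 1)*(h + 3)*(h - 2)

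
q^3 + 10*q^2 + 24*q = q*(q + 4)*(q + 6)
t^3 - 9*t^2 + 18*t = t*(t - 6)*(t - 3)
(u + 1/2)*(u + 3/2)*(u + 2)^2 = u^4 + 6*u^3 + 51*u^2/4 + 11*u + 3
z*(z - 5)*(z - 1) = z^3 - 6*z^2 + 5*z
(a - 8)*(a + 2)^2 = a^3 - 4*a^2 - 28*a - 32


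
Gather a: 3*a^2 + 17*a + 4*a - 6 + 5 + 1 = 3*a^2 + 21*a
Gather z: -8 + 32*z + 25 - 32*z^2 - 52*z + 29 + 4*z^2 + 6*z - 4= -28*z^2 - 14*z + 42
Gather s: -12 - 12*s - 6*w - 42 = -12*s - 6*w - 54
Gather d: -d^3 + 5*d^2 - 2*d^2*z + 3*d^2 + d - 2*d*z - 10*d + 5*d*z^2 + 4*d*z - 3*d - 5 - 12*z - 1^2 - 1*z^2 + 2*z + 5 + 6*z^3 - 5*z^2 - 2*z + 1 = -d^3 + d^2*(8 - 2*z) + d*(5*z^2 + 2*z - 12) + 6*z^3 - 6*z^2 - 12*z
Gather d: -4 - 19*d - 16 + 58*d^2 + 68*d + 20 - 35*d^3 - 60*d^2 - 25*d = -35*d^3 - 2*d^2 + 24*d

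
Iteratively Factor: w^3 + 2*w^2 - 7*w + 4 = (w - 1)*(w^2 + 3*w - 4) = (w - 1)*(w + 4)*(w - 1)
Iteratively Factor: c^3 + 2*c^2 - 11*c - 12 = (c + 4)*(c^2 - 2*c - 3) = (c + 1)*(c + 4)*(c - 3)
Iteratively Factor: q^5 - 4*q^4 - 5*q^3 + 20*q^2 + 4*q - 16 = (q - 1)*(q^4 - 3*q^3 - 8*q^2 + 12*q + 16) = (q - 2)*(q - 1)*(q^3 - q^2 - 10*q - 8) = (q - 2)*(q - 1)*(q + 1)*(q^2 - 2*q - 8) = (q - 4)*(q - 2)*(q - 1)*(q + 1)*(q + 2)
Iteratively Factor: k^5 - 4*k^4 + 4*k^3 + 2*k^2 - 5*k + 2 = (k - 1)*(k^4 - 3*k^3 + k^2 + 3*k - 2) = (k - 1)^2*(k^3 - 2*k^2 - k + 2) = (k - 1)^3*(k^2 - k - 2) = (k - 1)^3*(k + 1)*(k - 2)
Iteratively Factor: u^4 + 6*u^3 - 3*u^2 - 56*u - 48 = (u + 4)*(u^3 + 2*u^2 - 11*u - 12) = (u - 3)*(u + 4)*(u^2 + 5*u + 4) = (u - 3)*(u + 1)*(u + 4)*(u + 4)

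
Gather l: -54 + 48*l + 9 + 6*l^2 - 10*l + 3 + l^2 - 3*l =7*l^2 + 35*l - 42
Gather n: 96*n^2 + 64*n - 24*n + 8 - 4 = 96*n^2 + 40*n + 4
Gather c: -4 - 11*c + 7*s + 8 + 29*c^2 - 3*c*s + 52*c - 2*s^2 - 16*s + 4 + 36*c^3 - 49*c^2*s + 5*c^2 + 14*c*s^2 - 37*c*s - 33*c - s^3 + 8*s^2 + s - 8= 36*c^3 + c^2*(34 - 49*s) + c*(14*s^2 - 40*s + 8) - s^3 + 6*s^2 - 8*s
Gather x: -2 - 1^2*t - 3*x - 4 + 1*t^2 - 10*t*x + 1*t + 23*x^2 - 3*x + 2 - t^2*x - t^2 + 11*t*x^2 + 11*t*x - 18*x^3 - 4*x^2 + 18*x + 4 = -18*x^3 + x^2*(11*t + 19) + x*(-t^2 + t + 12)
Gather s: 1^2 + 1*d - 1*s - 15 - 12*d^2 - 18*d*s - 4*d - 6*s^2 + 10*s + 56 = -12*d^2 - 3*d - 6*s^2 + s*(9 - 18*d) + 42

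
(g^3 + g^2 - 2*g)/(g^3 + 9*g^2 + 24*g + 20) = g*(g - 1)/(g^2 + 7*g + 10)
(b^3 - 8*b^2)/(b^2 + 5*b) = b*(b - 8)/(b + 5)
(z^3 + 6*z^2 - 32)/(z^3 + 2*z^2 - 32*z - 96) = (z - 2)/(z - 6)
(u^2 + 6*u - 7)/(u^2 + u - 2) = (u + 7)/(u + 2)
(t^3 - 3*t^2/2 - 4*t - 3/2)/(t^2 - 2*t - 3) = t + 1/2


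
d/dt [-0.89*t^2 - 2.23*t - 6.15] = -1.78*t - 2.23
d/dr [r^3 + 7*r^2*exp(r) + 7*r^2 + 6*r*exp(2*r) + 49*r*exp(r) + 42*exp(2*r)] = 7*r^2*exp(r) + 3*r^2 + 12*r*exp(2*r) + 63*r*exp(r) + 14*r + 90*exp(2*r) + 49*exp(r)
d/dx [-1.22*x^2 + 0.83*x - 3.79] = 0.83 - 2.44*x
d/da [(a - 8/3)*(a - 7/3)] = 2*a - 5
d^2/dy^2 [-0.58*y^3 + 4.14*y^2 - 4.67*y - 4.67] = 8.28 - 3.48*y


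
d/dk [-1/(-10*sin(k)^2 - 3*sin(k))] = -(20*sin(k) + 3)*cos(k)/((10*sin(k) + 3)^2*sin(k)^2)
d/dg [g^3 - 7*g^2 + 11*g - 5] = 3*g^2 - 14*g + 11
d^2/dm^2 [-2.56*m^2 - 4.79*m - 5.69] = -5.12000000000000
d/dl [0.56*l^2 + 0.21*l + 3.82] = 1.12*l + 0.21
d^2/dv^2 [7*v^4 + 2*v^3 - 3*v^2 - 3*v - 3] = 84*v^2 + 12*v - 6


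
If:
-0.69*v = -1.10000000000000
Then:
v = 1.59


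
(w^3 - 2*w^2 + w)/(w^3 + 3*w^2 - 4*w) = (w - 1)/(w + 4)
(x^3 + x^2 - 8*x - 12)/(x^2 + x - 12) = (x^2 + 4*x + 4)/(x + 4)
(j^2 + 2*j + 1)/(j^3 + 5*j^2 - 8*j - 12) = (j + 1)/(j^2 + 4*j - 12)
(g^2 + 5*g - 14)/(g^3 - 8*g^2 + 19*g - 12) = (g^2 + 5*g - 14)/(g^3 - 8*g^2 + 19*g - 12)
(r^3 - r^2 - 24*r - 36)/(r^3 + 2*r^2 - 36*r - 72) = (r + 3)/(r + 6)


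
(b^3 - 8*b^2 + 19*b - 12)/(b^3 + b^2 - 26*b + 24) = (b - 3)/(b + 6)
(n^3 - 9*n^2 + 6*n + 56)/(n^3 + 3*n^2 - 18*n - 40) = (n - 7)/(n + 5)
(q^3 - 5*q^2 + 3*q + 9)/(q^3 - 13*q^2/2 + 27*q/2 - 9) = 2*(q^2 - 2*q - 3)/(2*q^2 - 7*q + 6)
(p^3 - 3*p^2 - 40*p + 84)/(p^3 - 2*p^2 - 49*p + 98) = (p + 6)/(p + 7)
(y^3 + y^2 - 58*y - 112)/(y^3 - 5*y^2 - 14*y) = (y^2 - y - 56)/(y*(y - 7))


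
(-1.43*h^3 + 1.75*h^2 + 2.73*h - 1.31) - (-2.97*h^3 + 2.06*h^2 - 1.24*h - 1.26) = 1.54*h^3 - 0.31*h^2 + 3.97*h - 0.05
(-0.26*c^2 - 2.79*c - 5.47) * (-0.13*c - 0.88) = 0.0338*c^3 + 0.5915*c^2 + 3.1663*c + 4.8136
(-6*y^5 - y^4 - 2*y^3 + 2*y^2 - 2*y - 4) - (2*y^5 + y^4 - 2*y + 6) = -8*y^5 - 2*y^4 - 2*y^3 + 2*y^2 - 10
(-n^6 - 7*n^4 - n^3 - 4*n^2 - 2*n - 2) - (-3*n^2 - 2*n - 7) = -n^6 - 7*n^4 - n^3 - n^2 + 5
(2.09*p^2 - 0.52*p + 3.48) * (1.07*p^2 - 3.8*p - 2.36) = 2.2363*p^4 - 8.4984*p^3 + 0.767200000000001*p^2 - 11.9968*p - 8.2128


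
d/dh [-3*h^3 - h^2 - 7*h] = -9*h^2 - 2*h - 7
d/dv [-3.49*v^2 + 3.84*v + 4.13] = 3.84 - 6.98*v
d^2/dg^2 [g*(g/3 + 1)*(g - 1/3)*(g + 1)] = 4*g^2 + 22*g/3 + 10/9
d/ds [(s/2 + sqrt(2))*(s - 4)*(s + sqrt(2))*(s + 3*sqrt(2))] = 2*s^3 - 6*s^2 + 9*sqrt(2)*s^2 - 24*sqrt(2)*s + 22*s - 44 + 6*sqrt(2)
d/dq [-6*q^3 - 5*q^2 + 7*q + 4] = -18*q^2 - 10*q + 7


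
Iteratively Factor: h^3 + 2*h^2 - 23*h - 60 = (h + 4)*(h^2 - 2*h - 15) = (h - 5)*(h + 4)*(h + 3)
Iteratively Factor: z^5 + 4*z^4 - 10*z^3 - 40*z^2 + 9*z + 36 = (z - 3)*(z^4 + 7*z^3 + 11*z^2 - 7*z - 12) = (z - 3)*(z + 1)*(z^3 + 6*z^2 + 5*z - 12) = (z - 3)*(z + 1)*(z + 4)*(z^2 + 2*z - 3) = (z - 3)*(z - 1)*(z + 1)*(z + 4)*(z + 3)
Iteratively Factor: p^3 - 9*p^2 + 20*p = (p)*(p^2 - 9*p + 20) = p*(p - 5)*(p - 4)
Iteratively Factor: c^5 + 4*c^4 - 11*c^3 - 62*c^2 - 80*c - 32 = (c - 4)*(c^4 + 8*c^3 + 21*c^2 + 22*c + 8) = (c - 4)*(c + 2)*(c^3 + 6*c^2 + 9*c + 4) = (c - 4)*(c + 2)*(c + 4)*(c^2 + 2*c + 1) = (c - 4)*(c + 1)*(c + 2)*(c + 4)*(c + 1)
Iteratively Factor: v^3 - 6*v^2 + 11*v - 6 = (v - 3)*(v^2 - 3*v + 2) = (v - 3)*(v - 1)*(v - 2)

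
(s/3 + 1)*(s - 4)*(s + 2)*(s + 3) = s^4/3 + 4*s^3/3 - 11*s^2/3 - 22*s - 24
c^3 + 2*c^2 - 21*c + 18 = (c - 3)*(c - 1)*(c + 6)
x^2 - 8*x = x*(x - 8)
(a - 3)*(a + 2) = a^2 - a - 6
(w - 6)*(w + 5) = w^2 - w - 30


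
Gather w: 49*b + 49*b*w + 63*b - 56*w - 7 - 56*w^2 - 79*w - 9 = 112*b - 56*w^2 + w*(49*b - 135) - 16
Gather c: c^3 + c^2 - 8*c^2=c^3 - 7*c^2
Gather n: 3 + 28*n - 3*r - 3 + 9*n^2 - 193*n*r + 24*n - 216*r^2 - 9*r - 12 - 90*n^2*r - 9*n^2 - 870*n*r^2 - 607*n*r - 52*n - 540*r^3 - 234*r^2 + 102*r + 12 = -90*n^2*r + n*(-870*r^2 - 800*r) - 540*r^3 - 450*r^2 + 90*r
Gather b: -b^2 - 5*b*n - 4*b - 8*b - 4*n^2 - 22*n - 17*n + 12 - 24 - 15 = -b^2 + b*(-5*n - 12) - 4*n^2 - 39*n - 27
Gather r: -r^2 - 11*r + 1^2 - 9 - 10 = -r^2 - 11*r - 18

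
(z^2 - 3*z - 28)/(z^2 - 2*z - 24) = (z - 7)/(z - 6)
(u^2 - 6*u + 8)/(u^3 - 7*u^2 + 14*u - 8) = 1/(u - 1)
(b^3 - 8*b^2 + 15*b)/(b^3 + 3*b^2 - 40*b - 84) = b*(b^2 - 8*b + 15)/(b^3 + 3*b^2 - 40*b - 84)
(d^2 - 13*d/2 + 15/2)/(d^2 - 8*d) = (2*d^2 - 13*d + 15)/(2*d*(d - 8))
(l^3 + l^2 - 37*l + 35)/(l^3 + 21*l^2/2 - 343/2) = 2*(l^2 - 6*l + 5)/(2*l^2 + 7*l - 49)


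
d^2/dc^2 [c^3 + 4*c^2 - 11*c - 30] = 6*c + 8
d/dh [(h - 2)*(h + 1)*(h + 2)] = 3*h^2 + 2*h - 4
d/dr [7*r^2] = 14*r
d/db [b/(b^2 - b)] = -1/(b - 1)^2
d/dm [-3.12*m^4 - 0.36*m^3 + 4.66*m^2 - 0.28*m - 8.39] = -12.48*m^3 - 1.08*m^2 + 9.32*m - 0.28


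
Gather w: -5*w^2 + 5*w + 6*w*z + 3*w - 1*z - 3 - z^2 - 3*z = -5*w^2 + w*(6*z + 8) - z^2 - 4*z - 3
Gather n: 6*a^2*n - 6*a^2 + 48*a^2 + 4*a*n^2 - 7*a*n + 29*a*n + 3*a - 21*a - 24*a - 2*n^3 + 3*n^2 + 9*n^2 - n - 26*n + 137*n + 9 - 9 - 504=42*a^2 - 42*a - 2*n^3 + n^2*(4*a + 12) + n*(6*a^2 + 22*a + 110) - 504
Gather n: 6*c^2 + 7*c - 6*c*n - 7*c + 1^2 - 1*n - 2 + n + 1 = 6*c^2 - 6*c*n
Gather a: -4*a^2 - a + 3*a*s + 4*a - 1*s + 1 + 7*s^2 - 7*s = -4*a^2 + a*(3*s + 3) + 7*s^2 - 8*s + 1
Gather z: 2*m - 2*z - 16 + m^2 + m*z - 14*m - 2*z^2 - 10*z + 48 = m^2 - 12*m - 2*z^2 + z*(m - 12) + 32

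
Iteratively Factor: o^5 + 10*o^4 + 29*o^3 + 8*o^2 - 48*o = (o - 1)*(o^4 + 11*o^3 + 40*o^2 + 48*o) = (o - 1)*(o + 4)*(o^3 + 7*o^2 + 12*o) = (o - 1)*(o + 3)*(o + 4)*(o^2 + 4*o) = o*(o - 1)*(o + 3)*(o + 4)*(o + 4)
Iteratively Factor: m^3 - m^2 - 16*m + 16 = (m + 4)*(m^2 - 5*m + 4) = (m - 4)*(m + 4)*(m - 1)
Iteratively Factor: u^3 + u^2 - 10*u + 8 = (u - 2)*(u^2 + 3*u - 4) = (u - 2)*(u + 4)*(u - 1)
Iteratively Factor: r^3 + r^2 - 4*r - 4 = (r + 1)*(r^2 - 4) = (r - 2)*(r + 1)*(r + 2)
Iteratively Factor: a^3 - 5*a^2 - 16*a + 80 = (a - 5)*(a^2 - 16) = (a - 5)*(a - 4)*(a + 4)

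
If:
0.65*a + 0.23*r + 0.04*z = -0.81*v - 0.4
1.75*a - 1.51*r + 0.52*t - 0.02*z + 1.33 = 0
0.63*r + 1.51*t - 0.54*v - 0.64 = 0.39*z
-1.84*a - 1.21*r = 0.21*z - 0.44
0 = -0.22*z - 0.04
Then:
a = -0.17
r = 0.66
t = -0.09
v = -0.53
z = -0.18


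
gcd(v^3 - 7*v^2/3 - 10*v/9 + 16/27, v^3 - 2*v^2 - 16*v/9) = v^2 - 2*v - 16/9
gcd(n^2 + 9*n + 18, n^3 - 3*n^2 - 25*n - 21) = n + 3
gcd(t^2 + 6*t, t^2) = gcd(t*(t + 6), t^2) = t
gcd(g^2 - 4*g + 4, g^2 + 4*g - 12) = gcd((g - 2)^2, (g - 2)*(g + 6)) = g - 2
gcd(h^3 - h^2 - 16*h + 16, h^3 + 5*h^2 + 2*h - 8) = h^2 + 3*h - 4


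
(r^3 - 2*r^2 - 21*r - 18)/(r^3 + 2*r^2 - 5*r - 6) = (r - 6)/(r - 2)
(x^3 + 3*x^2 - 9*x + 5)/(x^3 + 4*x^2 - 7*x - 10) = (x^2 - 2*x + 1)/(x^2 - x - 2)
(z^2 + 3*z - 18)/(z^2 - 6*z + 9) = (z + 6)/(z - 3)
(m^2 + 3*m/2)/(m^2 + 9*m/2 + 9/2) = m/(m + 3)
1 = 1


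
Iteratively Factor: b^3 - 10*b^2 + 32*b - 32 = (b - 4)*(b^2 - 6*b + 8) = (b - 4)*(b - 2)*(b - 4)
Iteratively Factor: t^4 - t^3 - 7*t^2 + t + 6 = (t - 1)*(t^3 - 7*t - 6) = (t - 1)*(t + 1)*(t^2 - t - 6) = (t - 3)*(t - 1)*(t + 1)*(t + 2)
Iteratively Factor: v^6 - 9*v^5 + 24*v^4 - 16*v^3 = (v - 4)*(v^5 - 5*v^4 + 4*v^3) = (v - 4)^2*(v^4 - v^3) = v*(v - 4)^2*(v^3 - v^2) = v^2*(v - 4)^2*(v^2 - v) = v^3*(v - 4)^2*(v - 1)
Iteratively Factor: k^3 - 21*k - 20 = (k + 4)*(k^2 - 4*k - 5) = (k - 5)*(k + 4)*(k + 1)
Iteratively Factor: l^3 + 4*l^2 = (l)*(l^2 + 4*l) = l^2*(l + 4)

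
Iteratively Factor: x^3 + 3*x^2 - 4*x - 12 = (x + 2)*(x^2 + x - 6) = (x - 2)*(x + 2)*(x + 3)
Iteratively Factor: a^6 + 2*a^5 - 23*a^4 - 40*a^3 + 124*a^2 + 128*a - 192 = (a + 3)*(a^5 - a^4 - 20*a^3 + 20*a^2 + 64*a - 64) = (a + 3)*(a + 4)*(a^4 - 5*a^3 + 20*a - 16) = (a - 4)*(a + 3)*(a + 4)*(a^3 - a^2 - 4*a + 4) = (a - 4)*(a - 2)*(a + 3)*(a + 4)*(a^2 + a - 2) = (a - 4)*(a - 2)*(a + 2)*(a + 3)*(a + 4)*(a - 1)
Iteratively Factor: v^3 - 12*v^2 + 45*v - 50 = (v - 2)*(v^2 - 10*v + 25) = (v - 5)*(v - 2)*(v - 5)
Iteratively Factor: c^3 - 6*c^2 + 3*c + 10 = (c - 5)*(c^2 - c - 2) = (c - 5)*(c - 2)*(c + 1)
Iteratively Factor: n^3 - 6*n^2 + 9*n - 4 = (n - 1)*(n^2 - 5*n + 4) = (n - 4)*(n - 1)*(n - 1)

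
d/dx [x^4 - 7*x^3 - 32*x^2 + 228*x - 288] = 4*x^3 - 21*x^2 - 64*x + 228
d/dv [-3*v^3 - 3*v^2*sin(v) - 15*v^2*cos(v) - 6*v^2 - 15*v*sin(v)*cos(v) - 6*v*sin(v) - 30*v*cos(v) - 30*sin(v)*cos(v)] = 15*v^2*sin(v) - 3*v^2*cos(v) - 9*v^2 + 24*v*sin(v) - 36*v*cos(v) - 15*v*cos(2*v) - 12*v - 6*sin(v) - 15*sin(2*v)/2 - 30*cos(v) - 30*cos(2*v)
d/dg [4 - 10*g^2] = -20*g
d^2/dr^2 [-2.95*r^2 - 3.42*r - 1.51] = -5.90000000000000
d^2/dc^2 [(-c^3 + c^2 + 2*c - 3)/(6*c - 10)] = (-9*c^3 + 45*c^2 - 75*c + 28)/(27*c^3 - 135*c^2 + 225*c - 125)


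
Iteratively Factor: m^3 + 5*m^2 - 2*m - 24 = (m - 2)*(m^2 + 7*m + 12) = (m - 2)*(m + 3)*(m + 4)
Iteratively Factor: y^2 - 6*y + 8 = (y - 4)*(y - 2)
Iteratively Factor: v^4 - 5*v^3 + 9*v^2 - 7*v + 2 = (v - 2)*(v^3 - 3*v^2 + 3*v - 1) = (v - 2)*(v - 1)*(v^2 - 2*v + 1) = (v - 2)*(v - 1)^2*(v - 1)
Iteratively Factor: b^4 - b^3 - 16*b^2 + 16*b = (b)*(b^3 - b^2 - 16*b + 16) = b*(b - 1)*(b^2 - 16) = b*(b - 4)*(b - 1)*(b + 4)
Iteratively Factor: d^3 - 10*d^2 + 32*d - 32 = (d - 4)*(d^2 - 6*d + 8) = (d - 4)*(d - 2)*(d - 4)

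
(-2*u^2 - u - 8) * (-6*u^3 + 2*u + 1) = 12*u^5 + 6*u^4 + 44*u^3 - 4*u^2 - 17*u - 8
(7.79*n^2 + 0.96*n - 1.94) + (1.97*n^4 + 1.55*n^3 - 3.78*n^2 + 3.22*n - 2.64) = 1.97*n^4 + 1.55*n^3 + 4.01*n^2 + 4.18*n - 4.58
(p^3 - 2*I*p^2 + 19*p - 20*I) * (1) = p^3 - 2*I*p^2 + 19*p - 20*I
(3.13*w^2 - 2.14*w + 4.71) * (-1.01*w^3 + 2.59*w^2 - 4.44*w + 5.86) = -3.1613*w^5 + 10.2681*w^4 - 24.1969*w^3 + 40.0423*w^2 - 33.4528*w + 27.6006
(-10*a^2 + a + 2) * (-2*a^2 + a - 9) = 20*a^4 - 12*a^3 + 87*a^2 - 7*a - 18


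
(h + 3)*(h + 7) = h^2 + 10*h + 21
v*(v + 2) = v^2 + 2*v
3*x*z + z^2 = z*(3*x + z)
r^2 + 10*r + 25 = (r + 5)^2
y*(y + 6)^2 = y^3 + 12*y^2 + 36*y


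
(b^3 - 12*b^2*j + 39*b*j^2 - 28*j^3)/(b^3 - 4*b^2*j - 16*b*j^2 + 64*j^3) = (b^2 - 8*b*j + 7*j^2)/(b^2 - 16*j^2)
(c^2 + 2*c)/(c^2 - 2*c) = (c + 2)/(c - 2)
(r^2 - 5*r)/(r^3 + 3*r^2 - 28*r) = (r - 5)/(r^2 + 3*r - 28)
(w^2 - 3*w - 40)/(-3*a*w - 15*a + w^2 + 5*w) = (w - 8)/(-3*a + w)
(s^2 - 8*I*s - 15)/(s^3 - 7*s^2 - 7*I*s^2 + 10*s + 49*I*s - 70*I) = (s^2 - 8*I*s - 15)/(s^3 - 7*s^2*(1 + I) + s*(10 + 49*I) - 70*I)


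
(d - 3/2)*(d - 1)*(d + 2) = d^3 - d^2/2 - 7*d/2 + 3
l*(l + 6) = l^2 + 6*l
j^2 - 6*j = j*(j - 6)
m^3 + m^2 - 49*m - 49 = (m - 7)*(m + 1)*(m + 7)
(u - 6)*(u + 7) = u^2 + u - 42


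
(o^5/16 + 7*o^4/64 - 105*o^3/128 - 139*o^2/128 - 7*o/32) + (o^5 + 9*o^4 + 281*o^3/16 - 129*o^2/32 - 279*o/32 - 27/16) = 17*o^5/16 + 583*o^4/64 + 2143*o^3/128 - 655*o^2/128 - 143*o/16 - 27/16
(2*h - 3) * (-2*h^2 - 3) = -4*h^3 + 6*h^2 - 6*h + 9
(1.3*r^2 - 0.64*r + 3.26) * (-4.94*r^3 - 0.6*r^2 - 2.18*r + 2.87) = -6.422*r^5 + 2.3816*r^4 - 18.5544*r^3 + 3.1702*r^2 - 8.9436*r + 9.3562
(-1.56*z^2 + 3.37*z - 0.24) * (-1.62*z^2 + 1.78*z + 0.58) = 2.5272*z^4 - 8.2362*z^3 + 5.4826*z^2 + 1.5274*z - 0.1392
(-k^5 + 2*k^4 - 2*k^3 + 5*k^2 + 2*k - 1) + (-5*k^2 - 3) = -k^5 + 2*k^4 - 2*k^3 + 2*k - 4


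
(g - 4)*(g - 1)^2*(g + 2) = g^4 - 4*g^3 - 3*g^2 + 14*g - 8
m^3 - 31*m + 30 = (m - 5)*(m - 1)*(m + 6)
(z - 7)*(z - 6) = z^2 - 13*z + 42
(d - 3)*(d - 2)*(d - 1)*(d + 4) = d^4 - 2*d^3 - 13*d^2 + 38*d - 24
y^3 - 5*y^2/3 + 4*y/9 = y*(y - 4/3)*(y - 1/3)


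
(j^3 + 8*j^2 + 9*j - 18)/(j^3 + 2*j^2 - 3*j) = (j + 6)/j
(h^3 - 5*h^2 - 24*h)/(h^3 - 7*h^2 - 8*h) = (h + 3)/(h + 1)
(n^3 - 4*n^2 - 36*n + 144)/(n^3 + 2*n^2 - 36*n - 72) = (n - 4)/(n + 2)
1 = 1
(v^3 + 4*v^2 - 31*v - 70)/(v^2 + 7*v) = v - 3 - 10/v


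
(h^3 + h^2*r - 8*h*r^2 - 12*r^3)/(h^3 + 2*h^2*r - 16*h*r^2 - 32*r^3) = (-h^2 + h*r + 6*r^2)/(-h^2 + 16*r^2)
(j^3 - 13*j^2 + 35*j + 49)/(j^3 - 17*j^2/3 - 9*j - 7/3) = 3*(j - 7)/(3*j + 1)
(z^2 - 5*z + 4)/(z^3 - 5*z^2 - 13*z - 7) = (-z^2 + 5*z - 4)/(-z^3 + 5*z^2 + 13*z + 7)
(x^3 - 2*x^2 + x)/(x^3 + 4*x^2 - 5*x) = (x - 1)/(x + 5)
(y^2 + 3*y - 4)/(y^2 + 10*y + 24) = (y - 1)/(y + 6)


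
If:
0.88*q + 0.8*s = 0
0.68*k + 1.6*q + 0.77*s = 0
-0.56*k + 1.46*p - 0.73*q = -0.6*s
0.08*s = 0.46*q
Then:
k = 0.00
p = 0.00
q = 0.00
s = 0.00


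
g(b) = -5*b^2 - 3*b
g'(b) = -10*b - 3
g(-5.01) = -110.47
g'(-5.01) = 47.10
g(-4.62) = -92.86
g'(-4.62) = 43.20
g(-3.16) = -40.45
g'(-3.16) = 28.60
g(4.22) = -101.70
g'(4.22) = -45.20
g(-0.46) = 0.32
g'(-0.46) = 1.60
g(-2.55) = -24.86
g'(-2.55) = 22.50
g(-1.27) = -4.25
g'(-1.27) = 9.70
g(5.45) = -164.86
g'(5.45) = -57.50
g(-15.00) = -1080.00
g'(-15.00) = 147.00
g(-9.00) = -378.00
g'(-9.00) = 87.00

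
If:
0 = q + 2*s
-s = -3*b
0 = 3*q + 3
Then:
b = 1/6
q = -1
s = 1/2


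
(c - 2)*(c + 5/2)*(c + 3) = c^3 + 7*c^2/2 - 7*c/2 - 15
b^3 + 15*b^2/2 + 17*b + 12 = (b + 3/2)*(b + 2)*(b + 4)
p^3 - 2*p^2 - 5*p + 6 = (p - 3)*(p - 1)*(p + 2)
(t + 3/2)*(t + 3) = t^2 + 9*t/2 + 9/2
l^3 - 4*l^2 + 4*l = l*(l - 2)^2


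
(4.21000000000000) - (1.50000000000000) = 2.71000000000000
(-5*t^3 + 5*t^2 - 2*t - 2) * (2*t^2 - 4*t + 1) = -10*t^5 + 30*t^4 - 29*t^3 + 9*t^2 + 6*t - 2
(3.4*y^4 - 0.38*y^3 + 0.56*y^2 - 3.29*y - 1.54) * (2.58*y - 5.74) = 8.772*y^5 - 20.4964*y^4 + 3.626*y^3 - 11.7026*y^2 + 14.9114*y + 8.8396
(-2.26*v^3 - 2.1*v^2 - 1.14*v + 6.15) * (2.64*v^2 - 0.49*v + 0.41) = -5.9664*v^5 - 4.4366*v^4 - 2.9072*v^3 + 15.9336*v^2 - 3.4809*v + 2.5215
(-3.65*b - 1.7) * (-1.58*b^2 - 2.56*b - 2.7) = 5.767*b^3 + 12.03*b^2 + 14.207*b + 4.59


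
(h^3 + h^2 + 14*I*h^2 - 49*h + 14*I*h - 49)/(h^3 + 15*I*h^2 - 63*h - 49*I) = (h + 1)/(h + I)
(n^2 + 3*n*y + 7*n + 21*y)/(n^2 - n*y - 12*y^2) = (-n - 7)/(-n + 4*y)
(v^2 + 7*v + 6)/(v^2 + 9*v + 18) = (v + 1)/(v + 3)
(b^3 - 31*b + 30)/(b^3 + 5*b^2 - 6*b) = (b - 5)/b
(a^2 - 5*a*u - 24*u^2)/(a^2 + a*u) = (a^2 - 5*a*u - 24*u^2)/(a*(a + u))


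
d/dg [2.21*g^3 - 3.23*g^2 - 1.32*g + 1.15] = 6.63*g^2 - 6.46*g - 1.32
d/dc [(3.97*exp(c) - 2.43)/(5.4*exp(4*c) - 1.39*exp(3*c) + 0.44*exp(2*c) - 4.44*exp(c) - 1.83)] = (-64.314*exp(4*c) + 63.5246*exp(3*c) - 11.8799*exp(2*c) + 2.1384*exp(c) - 18.0543)*exp(c)/(29.16*exp(8*c) - 15.012*exp(7*c) + 6.6841*exp(6*c) - 49.1752*exp(5*c) - 7.2272*exp(4*c) + 1.1802*exp(3*c) + 18.1032*exp(2*c) + 16.2504*exp(c) + 3.3489)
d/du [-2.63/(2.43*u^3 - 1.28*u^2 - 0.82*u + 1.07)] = (19.1727*u^2 - 6.7328*u - 2.1566)/(2.43*u^3 - 1.28*u^2 - 0.82*u + 1.07)^2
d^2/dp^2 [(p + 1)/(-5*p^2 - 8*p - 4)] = 2*(-4*(p + 1)*(5*p + 4)^2 + (15*p + 13)*(5*p^2 + 8*p + 4))/(5*p^2 + 8*p + 4)^3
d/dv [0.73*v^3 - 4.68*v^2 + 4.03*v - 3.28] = 2.19*v^2 - 9.36*v + 4.03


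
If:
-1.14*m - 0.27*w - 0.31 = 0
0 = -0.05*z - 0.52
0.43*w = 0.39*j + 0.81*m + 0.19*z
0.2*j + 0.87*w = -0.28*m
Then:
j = 4.14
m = -0.05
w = -0.94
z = -10.40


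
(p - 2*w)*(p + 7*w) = p^2 + 5*p*w - 14*w^2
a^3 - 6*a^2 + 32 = (a - 4)^2*(a + 2)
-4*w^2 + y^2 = (-2*w + y)*(2*w + y)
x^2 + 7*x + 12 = (x + 3)*(x + 4)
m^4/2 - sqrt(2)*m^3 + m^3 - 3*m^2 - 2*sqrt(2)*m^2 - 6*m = m*(m/2 + sqrt(2)/2)*(m + 2)*(m - 3*sqrt(2))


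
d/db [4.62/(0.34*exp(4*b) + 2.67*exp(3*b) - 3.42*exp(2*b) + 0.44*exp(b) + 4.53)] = (-6.2832*exp(3*b) - 37.0062*exp(2*b) + 31.6008*exp(b) - 2.0328)*exp(b)/(0.34*exp(4*b) + 2.67*exp(3*b) - 3.42*exp(2*b) + 0.44*exp(b) + 4.53)^2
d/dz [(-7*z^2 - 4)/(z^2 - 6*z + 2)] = 2*(21*z^2 - 10*z - 12)/(z^4 - 12*z^3 + 40*z^2 - 24*z + 4)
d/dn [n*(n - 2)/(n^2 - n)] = 1/(n^2 - 2*n + 1)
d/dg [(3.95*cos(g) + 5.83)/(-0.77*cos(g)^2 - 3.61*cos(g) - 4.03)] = (3.0415*sin(g)^2 - 8.9782*cos(g) - 8.16929999999999)*sin(g)/(0.77*cos(g)^2 + 3.61*cos(g) + 4.03)^2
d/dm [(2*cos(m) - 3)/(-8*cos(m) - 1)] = 26*sin(m)/(8*cos(m) + 1)^2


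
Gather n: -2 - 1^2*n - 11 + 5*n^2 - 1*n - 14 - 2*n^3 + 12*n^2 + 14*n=-2*n^3 + 17*n^2 + 12*n - 27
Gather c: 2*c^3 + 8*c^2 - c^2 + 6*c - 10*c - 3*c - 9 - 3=2*c^3 + 7*c^2 - 7*c - 12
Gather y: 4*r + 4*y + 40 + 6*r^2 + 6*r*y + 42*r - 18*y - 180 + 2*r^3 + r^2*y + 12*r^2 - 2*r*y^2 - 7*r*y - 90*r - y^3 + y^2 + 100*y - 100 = 2*r^3 + 18*r^2 - 44*r - y^3 + y^2*(1 - 2*r) + y*(r^2 - r + 86) - 240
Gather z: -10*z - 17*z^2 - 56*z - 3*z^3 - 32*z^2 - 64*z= -3*z^3 - 49*z^2 - 130*z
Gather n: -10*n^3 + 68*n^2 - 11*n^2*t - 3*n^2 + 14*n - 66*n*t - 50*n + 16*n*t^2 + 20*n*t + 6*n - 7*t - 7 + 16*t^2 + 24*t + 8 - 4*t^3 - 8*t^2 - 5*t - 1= -10*n^3 + n^2*(65 - 11*t) + n*(16*t^2 - 46*t - 30) - 4*t^3 + 8*t^2 + 12*t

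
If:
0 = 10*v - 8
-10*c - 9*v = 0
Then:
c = -18/25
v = 4/5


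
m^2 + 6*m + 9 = (m + 3)^2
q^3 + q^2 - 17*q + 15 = (q - 3)*(q - 1)*(q + 5)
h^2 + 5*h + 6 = (h + 2)*(h + 3)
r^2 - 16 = (r - 4)*(r + 4)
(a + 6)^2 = a^2 + 12*a + 36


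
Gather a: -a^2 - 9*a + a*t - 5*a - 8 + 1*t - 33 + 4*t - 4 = -a^2 + a*(t - 14) + 5*t - 45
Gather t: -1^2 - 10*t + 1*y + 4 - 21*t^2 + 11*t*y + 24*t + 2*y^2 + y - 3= -21*t^2 + t*(11*y + 14) + 2*y^2 + 2*y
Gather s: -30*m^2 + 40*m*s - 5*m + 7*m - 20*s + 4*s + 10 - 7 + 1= -30*m^2 + 2*m + s*(40*m - 16) + 4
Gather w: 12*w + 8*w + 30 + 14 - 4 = 20*w + 40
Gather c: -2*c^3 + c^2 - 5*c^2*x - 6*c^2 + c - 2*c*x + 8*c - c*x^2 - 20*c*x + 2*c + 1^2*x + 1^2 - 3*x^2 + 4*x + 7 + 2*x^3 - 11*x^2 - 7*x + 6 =-2*c^3 + c^2*(-5*x - 5) + c*(-x^2 - 22*x + 11) + 2*x^3 - 14*x^2 - 2*x + 14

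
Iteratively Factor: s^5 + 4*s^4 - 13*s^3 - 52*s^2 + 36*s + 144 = (s - 3)*(s^4 + 7*s^3 + 8*s^2 - 28*s - 48) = (s - 3)*(s + 3)*(s^3 + 4*s^2 - 4*s - 16) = (s - 3)*(s + 2)*(s + 3)*(s^2 + 2*s - 8) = (s - 3)*(s - 2)*(s + 2)*(s + 3)*(s + 4)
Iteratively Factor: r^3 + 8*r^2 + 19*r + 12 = (r + 4)*(r^2 + 4*r + 3) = (r + 1)*(r + 4)*(r + 3)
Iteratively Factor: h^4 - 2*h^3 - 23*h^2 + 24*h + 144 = (h - 4)*(h^3 + 2*h^2 - 15*h - 36) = (h - 4)^2*(h^2 + 6*h + 9) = (h - 4)^2*(h + 3)*(h + 3)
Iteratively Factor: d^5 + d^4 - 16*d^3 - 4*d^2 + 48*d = (d + 4)*(d^4 - 3*d^3 - 4*d^2 + 12*d) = (d + 2)*(d + 4)*(d^3 - 5*d^2 + 6*d) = d*(d + 2)*(d + 4)*(d^2 - 5*d + 6) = d*(d - 3)*(d + 2)*(d + 4)*(d - 2)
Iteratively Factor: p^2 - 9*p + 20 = (p - 5)*(p - 4)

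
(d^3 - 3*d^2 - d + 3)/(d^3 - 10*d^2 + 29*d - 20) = (d^2 - 2*d - 3)/(d^2 - 9*d + 20)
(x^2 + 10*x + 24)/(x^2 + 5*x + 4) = (x + 6)/(x + 1)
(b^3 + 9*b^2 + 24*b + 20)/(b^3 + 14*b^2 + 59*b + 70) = (b + 2)/(b + 7)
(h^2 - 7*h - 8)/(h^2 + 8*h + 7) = (h - 8)/(h + 7)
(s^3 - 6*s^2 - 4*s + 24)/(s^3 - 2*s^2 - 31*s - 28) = (-s^3 + 6*s^2 + 4*s - 24)/(-s^3 + 2*s^2 + 31*s + 28)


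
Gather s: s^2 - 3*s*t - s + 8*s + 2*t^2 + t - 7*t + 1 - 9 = s^2 + s*(7 - 3*t) + 2*t^2 - 6*t - 8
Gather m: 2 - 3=-1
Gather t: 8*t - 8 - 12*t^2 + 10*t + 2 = -12*t^2 + 18*t - 6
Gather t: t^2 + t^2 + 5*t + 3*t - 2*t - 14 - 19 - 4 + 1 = 2*t^2 + 6*t - 36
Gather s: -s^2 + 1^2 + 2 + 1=4 - s^2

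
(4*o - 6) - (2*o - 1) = 2*o - 5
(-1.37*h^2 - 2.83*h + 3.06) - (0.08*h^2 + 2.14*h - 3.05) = -1.45*h^2 - 4.97*h + 6.11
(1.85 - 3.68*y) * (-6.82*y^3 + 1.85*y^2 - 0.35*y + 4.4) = 25.0976*y^4 - 19.425*y^3 + 4.7105*y^2 - 16.8395*y + 8.14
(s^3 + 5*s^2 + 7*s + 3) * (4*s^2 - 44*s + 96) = 4*s^5 - 24*s^4 - 96*s^3 + 184*s^2 + 540*s + 288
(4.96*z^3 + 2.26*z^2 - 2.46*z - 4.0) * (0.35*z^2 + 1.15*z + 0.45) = 1.736*z^5 + 6.495*z^4 + 3.97*z^3 - 3.212*z^2 - 5.707*z - 1.8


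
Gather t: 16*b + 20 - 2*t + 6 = 16*b - 2*t + 26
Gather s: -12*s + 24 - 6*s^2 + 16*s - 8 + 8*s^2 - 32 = 2*s^2 + 4*s - 16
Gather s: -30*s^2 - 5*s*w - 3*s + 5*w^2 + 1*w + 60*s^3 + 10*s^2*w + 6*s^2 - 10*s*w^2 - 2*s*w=60*s^3 + s^2*(10*w - 24) + s*(-10*w^2 - 7*w - 3) + 5*w^2 + w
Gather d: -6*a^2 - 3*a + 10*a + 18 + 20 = -6*a^2 + 7*a + 38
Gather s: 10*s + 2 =10*s + 2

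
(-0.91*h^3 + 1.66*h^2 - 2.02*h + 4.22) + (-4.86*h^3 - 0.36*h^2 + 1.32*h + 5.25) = -5.77*h^3 + 1.3*h^2 - 0.7*h + 9.47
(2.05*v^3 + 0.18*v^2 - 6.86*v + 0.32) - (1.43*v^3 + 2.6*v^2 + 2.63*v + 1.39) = 0.62*v^3 - 2.42*v^2 - 9.49*v - 1.07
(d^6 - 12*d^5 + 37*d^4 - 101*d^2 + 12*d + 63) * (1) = d^6 - 12*d^5 + 37*d^4 - 101*d^2 + 12*d + 63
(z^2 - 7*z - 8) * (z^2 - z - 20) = z^4 - 8*z^3 - 21*z^2 + 148*z + 160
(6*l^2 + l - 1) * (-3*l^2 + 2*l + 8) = -18*l^4 + 9*l^3 + 53*l^2 + 6*l - 8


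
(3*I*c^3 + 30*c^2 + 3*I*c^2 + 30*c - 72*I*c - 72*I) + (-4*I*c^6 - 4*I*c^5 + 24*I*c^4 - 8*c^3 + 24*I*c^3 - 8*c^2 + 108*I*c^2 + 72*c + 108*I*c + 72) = -4*I*c^6 - 4*I*c^5 + 24*I*c^4 - 8*c^3 + 27*I*c^3 + 22*c^2 + 111*I*c^2 + 102*c + 36*I*c + 72 - 72*I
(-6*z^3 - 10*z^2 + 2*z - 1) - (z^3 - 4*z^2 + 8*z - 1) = -7*z^3 - 6*z^2 - 6*z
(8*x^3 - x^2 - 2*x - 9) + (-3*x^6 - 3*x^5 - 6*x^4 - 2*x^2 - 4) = -3*x^6 - 3*x^5 - 6*x^4 + 8*x^3 - 3*x^2 - 2*x - 13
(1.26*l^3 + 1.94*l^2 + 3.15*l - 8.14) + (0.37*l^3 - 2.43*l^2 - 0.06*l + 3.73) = 1.63*l^3 - 0.49*l^2 + 3.09*l - 4.41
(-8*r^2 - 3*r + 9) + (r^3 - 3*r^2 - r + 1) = r^3 - 11*r^2 - 4*r + 10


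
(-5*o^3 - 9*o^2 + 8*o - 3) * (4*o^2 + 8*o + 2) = -20*o^5 - 76*o^4 - 50*o^3 + 34*o^2 - 8*o - 6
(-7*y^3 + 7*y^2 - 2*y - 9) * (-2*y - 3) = 14*y^4 + 7*y^3 - 17*y^2 + 24*y + 27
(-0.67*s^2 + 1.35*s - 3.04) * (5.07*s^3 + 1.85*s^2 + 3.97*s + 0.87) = -3.3969*s^5 + 5.605*s^4 - 15.5752*s^3 - 0.8474*s^2 - 10.8943*s - 2.6448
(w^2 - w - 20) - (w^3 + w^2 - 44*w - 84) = -w^3 + 43*w + 64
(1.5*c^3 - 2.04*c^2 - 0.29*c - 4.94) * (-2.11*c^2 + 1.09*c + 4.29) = -3.165*c^5 + 5.9394*c^4 + 4.8233*c^3 + 1.3557*c^2 - 6.6287*c - 21.1926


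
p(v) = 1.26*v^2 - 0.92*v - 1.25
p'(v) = 2.52*v - 0.92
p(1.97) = 1.83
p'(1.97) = 4.04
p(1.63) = 0.60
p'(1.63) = 3.19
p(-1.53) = 3.11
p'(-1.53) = -4.78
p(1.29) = -0.34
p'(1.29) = 2.33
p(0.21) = -1.39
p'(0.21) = -0.39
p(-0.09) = -1.16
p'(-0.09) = -1.15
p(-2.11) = 6.30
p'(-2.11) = -6.24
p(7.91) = 70.31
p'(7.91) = 19.01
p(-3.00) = 12.85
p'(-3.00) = -8.48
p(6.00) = 38.59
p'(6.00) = 14.20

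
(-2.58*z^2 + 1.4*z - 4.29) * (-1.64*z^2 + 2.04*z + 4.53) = 4.2312*z^4 - 7.5592*z^3 - 1.7958*z^2 - 2.4096*z - 19.4337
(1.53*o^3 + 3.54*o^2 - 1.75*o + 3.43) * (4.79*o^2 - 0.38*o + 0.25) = 7.3287*o^5 + 16.3752*o^4 - 9.3452*o^3 + 17.9797*o^2 - 1.7409*o + 0.8575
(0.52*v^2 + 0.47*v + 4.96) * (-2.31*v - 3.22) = -1.2012*v^3 - 2.7601*v^2 - 12.971*v - 15.9712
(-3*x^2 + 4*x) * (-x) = 3*x^3 - 4*x^2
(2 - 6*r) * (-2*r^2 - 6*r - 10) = 12*r^3 + 32*r^2 + 48*r - 20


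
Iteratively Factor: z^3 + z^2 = (z + 1)*(z^2) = z*(z + 1)*(z)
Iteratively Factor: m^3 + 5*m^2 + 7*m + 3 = (m + 1)*(m^2 + 4*m + 3) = (m + 1)^2*(m + 3)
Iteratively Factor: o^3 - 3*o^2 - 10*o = (o)*(o^2 - 3*o - 10) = o*(o - 5)*(o + 2)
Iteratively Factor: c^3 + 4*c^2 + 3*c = (c + 3)*(c^2 + c) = c*(c + 3)*(c + 1)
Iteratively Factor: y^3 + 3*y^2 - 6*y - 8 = (y + 4)*(y^2 - y - 2) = (y + 1)*(y + 4)*(y - 2)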